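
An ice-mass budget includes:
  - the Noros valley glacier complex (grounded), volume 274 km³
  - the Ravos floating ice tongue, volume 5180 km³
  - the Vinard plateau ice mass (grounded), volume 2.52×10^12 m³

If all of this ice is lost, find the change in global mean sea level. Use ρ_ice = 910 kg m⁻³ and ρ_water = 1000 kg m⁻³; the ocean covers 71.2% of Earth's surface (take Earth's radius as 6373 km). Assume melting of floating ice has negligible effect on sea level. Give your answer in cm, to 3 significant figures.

Noros: 274 km³ × (910/1000) = 249.3 km³ of water.
The Ravos floating ice tongue is floating and already displaces its own weight of water, so its melt adds essentially nothing to sea level.
Vinard: 2.52×10^12 m³ × (910/1000) = 2.293×10^12 m³ of water.
Total added water ≈ 2.543×10^12 m³ over 3.63×10^14 m² → Δh = 7.00×10^-3 m = 0.700 cm.

≈ 0.700 cm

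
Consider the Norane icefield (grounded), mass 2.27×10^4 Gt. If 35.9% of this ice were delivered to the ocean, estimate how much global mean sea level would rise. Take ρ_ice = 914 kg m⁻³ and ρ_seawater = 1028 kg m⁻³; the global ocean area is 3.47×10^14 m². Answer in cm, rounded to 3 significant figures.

Norane: 0.359 × 2.27×10^4 Gt = 8.149×10^15 kg; dividing by ρ_w = 1028 kg m⁻³ gives 7.927×10^12 m³ of water.
Spread over 3.47×10^14 m² of ocean, Δh = 7.927×10^12 / 3.47×10^14 = 0.0228 m = 2.28 cm.

≈ 2.28 cm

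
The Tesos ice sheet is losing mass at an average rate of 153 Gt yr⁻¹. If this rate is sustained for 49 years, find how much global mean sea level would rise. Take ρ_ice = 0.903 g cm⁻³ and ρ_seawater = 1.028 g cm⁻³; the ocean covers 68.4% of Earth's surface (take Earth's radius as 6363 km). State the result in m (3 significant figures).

Total mass lost = 153 Gt/yr × 49 yr = 7497 Gt = 7.497×10^15 kg.
ρ_w = 1.028 g cm⁻³ = 1028 kg m⁻³, so water volume = 7.497×10^15 / 1028 = 7.293×10^12 m³.
Δh = 7.293×10^12 / 3.48×10^14 = 0.0210 m.

≈ 0.0210 m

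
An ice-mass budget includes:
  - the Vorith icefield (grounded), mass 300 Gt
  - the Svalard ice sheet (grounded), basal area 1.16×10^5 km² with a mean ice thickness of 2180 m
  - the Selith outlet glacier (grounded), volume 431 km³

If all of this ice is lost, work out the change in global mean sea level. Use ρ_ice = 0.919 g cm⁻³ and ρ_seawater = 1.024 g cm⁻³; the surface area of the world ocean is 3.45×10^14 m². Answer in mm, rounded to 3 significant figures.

≈ 660 mm

Vorith: 300 Gt = 3.000×10^14 kg; dividing by ρ_w = 1.024 g cm⁻³ = 1024 kg m⁻³ gives 2.930×10^11 m³ of water.
Svalard: ice volume = 1.16×10^5 km² × 2180 m = 2.529×10^5 km³; 2.529×10^5 × (919/1024) = 2.269×10^5 km³ of water.
Selith: 431 km³ × (919/1024) = 386.8 km³ of water.
Total added water ≈ 2.276×10^14 m³ over 3.45×10^14 m² → Δh = 0.660 m = 660 mm.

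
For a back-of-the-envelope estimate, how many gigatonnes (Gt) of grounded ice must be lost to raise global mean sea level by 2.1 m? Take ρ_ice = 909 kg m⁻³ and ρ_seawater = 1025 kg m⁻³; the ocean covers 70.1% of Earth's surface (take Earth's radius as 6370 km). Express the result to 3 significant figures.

≈ 7.69×10^5 Gt

Required water volume = Δh × A = 2.1 m × 3.57×10^14 m² = 7.506×10^14 m³.
ρ_w = 1025 kg m⁻³, so the mass of water = 7.506×10^14 m³ × 1025 kg m⁻³ = 7.694×10^17 kg = 7.69×10^5 Gt (and the same mass of ice, by conservation).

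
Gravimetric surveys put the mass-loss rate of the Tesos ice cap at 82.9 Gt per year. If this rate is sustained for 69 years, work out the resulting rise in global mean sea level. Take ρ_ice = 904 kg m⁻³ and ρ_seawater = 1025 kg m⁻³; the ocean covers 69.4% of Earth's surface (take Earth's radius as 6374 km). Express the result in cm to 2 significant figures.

≈ 1.6 cm

Total mass lost = 82.9 Gt/yr × 69 yr = 5720 Gt = 5.720×10^15 kg.
ρ_w = 1025 kg m⁻³, so water volume = 5.720×10^15 / 1025 = 5.581×10^12 m³.
Δh = 5.581×10^12 / 3.54×10^14 = 0.0158 m = 1.6 cm.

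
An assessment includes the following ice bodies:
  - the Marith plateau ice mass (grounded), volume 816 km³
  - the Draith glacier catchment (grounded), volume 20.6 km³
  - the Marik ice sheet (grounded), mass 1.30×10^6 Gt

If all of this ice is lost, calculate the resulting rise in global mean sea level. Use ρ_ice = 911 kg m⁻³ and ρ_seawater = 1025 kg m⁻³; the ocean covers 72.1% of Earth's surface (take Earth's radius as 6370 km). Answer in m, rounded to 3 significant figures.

Marith: 816 km³ × (911/1025) = 725.2 km³ of water.
Draith: 20.6 km³ × (911/1025) = 18.31 km³ of water.
Marik: 1.30×10^6 Gt = 1.300×10^18 kg; dividing by ρ_w = 1025 kg m⁻³ gives 1.268×10^15 m³ of water.
Total added water ≈ 1.269×10^15 m³ over 3.68×10^14 m² → Δh = 3.45 m.

≈ 3.45 m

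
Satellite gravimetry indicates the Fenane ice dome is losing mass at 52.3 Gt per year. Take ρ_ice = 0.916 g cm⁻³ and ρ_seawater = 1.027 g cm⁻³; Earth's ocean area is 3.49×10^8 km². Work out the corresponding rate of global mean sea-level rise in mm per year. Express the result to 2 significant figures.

ρ_w = 1.027 g cm⁻³ = 1027 kg m⁻³. Annual water volume added = 52.3 Gt / ρ_w = 5.230×10^13 kg / 1027 kg m⁻³ = 5.093×10^10 m³.
Δh per year = 5.093×10^10 / 3.49×10^14 = 1.46×10^-4 m = 0.15 mm.

≈ 0.15 mm/yr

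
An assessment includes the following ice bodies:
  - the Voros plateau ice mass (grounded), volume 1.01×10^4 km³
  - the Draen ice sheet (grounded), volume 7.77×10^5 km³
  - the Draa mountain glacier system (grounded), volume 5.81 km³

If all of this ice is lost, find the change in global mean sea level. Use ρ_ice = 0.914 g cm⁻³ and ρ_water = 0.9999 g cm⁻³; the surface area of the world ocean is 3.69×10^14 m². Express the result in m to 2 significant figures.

Voros: 1.01×10^4 km³ × (914/999.9) = 9232 km³ of water.
Draen: 7.77×10^5 km³ × (914/999.9) = 7.102×10^5 km³ of water.
Draa: 5.81 km³ × (914/999.9) = 5.311 km³ of water.
Total added water ≈ 7.195×10^14 m³ over 3.69×10^14 m² → Δh = 1.95 m.

≈ 1.9 m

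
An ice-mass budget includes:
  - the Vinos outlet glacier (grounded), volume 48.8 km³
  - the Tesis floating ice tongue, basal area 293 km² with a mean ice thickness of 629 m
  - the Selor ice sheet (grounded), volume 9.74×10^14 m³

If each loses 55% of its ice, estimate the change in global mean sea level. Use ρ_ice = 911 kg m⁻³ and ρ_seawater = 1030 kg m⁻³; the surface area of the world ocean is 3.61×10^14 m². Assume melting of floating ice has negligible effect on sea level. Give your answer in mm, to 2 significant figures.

≈ 1300 mm

Vinos: 0.55 × 48.8 km³ × (911/1030) = 23.74 km³ of water.
The Tesis floating ice tongue is floating and already displaces its own weight of water, so its melt adds essentially nothing to sea level.
Selor: 0.55 × 9.74×10^14 m³ × (911/1030) = 4.738×10^14 m³ of water.
Total added water ≈ 4.738×10^14 m³ over 3.61×10^14 m² → Δh = 1.31 m = 1300 mm.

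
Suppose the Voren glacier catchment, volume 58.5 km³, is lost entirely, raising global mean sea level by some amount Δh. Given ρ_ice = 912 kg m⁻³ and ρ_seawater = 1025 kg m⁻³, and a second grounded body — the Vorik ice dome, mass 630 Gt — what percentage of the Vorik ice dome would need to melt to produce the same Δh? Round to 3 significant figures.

Equal sea-level rise means equal mass of meltwater, i.e. equal mass of ice lost.
Ice mass of Voren: 5.335×10^13 kg; ice mass of Vorik: 6.300×10^14 kg.
Fraction required = 5.335×10^13 / 6.300×10^14 = 0.0847 → 8.47 %.

≈ 8.47 %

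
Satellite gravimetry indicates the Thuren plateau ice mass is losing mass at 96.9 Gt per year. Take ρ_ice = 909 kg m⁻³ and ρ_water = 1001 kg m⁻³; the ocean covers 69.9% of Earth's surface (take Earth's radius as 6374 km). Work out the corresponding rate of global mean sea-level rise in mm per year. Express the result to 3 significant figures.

≈ 0.271 mm/yr

ρ_w = 1001 kg m⁻³. Annual water volume added = 96.9 Gt / ρ_w = 9.690×10^13 kg / 1001 kg m⁻³ = 9.680×10^10 m³.
Δh per year = 9.680×10^10 / 3.57×10^14 = 2.71×10^-4 m = 0.271 mm.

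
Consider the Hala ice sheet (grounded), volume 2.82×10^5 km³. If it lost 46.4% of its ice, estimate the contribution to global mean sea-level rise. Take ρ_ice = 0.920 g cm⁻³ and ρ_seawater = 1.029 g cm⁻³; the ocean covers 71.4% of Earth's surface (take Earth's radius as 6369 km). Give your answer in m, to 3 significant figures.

≈ 0.321 m

Hala: 0.464 × 2.82×10^5 km³ × (920/1029) = 1.170×10^5 km³ of water.
Spread over 3.64×10^14 m² of ocean, Δh = 1.170×10^14 / 3.64×10^14 = 0.321 m.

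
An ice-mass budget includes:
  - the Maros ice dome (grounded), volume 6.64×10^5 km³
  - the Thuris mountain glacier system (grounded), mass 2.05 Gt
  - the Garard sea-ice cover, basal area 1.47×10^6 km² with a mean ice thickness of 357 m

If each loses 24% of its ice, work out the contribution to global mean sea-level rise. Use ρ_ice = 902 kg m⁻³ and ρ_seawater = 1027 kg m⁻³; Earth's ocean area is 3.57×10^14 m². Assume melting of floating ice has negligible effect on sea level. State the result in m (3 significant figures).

≈ 0.392 m

Maros: 0.24 × 6.64×10^5 km³ × (902/1027) = 1.400×10^5 km³ of water.
Thuris: 0.24 × 2.05 Gt = 4.920×10^11 kg; dividing by ρ_w = 1027 kg m⁻³ gives 4.791×10^8 m³ of water.
The Garard sea-ice cover is floating and already displaces its own weight of water, so its melt adds essentially nothing to sea level.
Total added water ≈ 1.400×10^14 m³ over 3.57×10^14 m² → Δh = 0.392 m.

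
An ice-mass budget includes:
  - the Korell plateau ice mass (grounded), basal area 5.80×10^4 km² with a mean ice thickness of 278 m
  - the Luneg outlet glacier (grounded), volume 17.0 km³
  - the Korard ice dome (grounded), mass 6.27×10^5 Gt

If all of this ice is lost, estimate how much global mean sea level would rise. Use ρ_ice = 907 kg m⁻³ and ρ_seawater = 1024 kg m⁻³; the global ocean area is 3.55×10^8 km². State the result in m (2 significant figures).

Korell: ice volume = 5.80×10^4 km² × 278 m = 1.612×10^4 km³; 1.612×10^4 × (907/1024) = 1.428×10^4 km³ of water.
Luneg: 17.0 km³ × (907/1024) = 15.06 km³ of water.
Korard: 6.27×10^5 Gt = 6.270×10^17 kg; dividing by ρ_w = 1024 kg m⁻³ gives 6.123×10^14 m³ of water.
Total added water ≈ 6.266×10^14 m³ over 3.55×10^14 m² → Δh = 1.77 m.

≈ 1.8 m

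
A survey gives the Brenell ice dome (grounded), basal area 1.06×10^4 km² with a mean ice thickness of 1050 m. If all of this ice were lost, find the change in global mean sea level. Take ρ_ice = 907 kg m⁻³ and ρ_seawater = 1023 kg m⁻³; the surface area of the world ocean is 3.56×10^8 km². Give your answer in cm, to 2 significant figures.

≈ 2.8 cm

Brenell: ice volume = 1.06×10^4 km² × 1050 m = 1.113×10^4 km³; 1.113×10^4 × (907/1023) = 9868 km³ of water.
Spread over 3.56×10^14 m² of ocean, Δh = 9.868×10^12 / 3.56×10^14 = 0.0277 m = 2.8 cm.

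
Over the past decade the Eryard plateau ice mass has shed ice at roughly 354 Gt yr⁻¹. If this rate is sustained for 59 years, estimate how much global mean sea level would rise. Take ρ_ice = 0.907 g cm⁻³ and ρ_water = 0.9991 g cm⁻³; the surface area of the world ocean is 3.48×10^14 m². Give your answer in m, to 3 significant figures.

Total mass lost = 354 Gt/yr × 59 yr = 2.089×10^4 Gt = 2.089×10^16 kg.
ρ_w = 0.9991 g cm⁻³ = 999.1 kg m⁻³, so water volume = 2.089×10^16 / 999.1 = 2.090×10^13 m³.
Δh = 2.090×10^13 / 3.48×10^14 = 0.0601 m.

≈ 0.0601 m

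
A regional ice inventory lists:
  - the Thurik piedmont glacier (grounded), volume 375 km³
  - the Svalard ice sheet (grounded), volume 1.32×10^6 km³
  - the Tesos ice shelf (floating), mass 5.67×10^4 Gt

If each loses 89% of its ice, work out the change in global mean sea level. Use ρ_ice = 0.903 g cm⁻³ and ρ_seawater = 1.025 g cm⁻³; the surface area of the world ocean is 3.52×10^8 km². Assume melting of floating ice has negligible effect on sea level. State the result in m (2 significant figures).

≈ 2.9 m

Thurik: 0.89 × 375 km³ × (903/1025) = 294.0 km³ of water.
Svalard: 0.89 × 1.32×10^6 km³ × (903/1025) = 1.035×10^6 km³ of water.
The Tesos ice shelf is floating and already displaces its own weight of water, so its melt adds essentially nothing to sea level.
Total added water ≈ 1.035×10^15 m³ over 3.52×10^14 m² → Δh = 2.94 m.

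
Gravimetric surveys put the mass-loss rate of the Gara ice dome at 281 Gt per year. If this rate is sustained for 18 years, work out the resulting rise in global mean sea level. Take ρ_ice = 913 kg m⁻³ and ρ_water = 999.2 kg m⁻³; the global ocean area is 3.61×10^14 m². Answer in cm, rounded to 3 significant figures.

≈ 1.40 cm

Total mass lost = 281 Gt/yr × 18 yr = 5058 Gt = 5.058×10^15 kg.
ρ_w = 999.2 kg m⁻³, so water volume = 5.058×10^15 / 999.2 = 5.062×10^12 m³.
Δh = 5.062×10^12 / 3.61×10^14 = 0.0140 m = 1.40 cm.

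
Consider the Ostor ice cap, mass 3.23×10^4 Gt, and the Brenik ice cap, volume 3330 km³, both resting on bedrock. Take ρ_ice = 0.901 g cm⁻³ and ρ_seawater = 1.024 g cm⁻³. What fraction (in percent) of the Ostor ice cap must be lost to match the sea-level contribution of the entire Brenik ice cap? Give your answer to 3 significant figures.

≈ 9.29 %

Equal sea-level rise means equal mass of meltwater, i.e. equal mass of ice lost.
Ice mass of Brenik: 3.000×10^15 kg; ice mass of Ostor: 3.230×10^16 kg.
Fraction required = 3.000×10^15 / 3.230×10^16 = 0.0929 → 9.29 %.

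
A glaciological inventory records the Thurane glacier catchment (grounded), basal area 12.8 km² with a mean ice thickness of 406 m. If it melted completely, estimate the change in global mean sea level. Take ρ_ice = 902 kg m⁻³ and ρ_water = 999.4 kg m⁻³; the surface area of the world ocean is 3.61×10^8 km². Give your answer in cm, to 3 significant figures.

≈ 1.30×10^-3 cm

Thurane: ice volume = 12.8 km² × 406 m = 5.197 km³; 5.197 × (902/999.4) = 4.690 km³ of water.
Spread over 3.61×10^14 m² of ocean, Δh = 4.690×10^9 / 3.61×10^14 = 1.30×10^-5 m = 1.30×10^-3 cm.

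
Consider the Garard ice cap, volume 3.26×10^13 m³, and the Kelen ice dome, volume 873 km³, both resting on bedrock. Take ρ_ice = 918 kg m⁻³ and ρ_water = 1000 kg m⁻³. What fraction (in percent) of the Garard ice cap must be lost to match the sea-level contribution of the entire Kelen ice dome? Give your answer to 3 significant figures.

≈ 2.68 %

Equal sea-level rise means equal mass of meltwater, i.e. equal mass of ice lost.
Ice mass of Kelen: 8.014×10^14 kg; ice mass of Garard: 2.993×10^16 kg.
Fraction required = 8.014×10^14 / 2.993×10^16 = 0.0268 → 2.68 %.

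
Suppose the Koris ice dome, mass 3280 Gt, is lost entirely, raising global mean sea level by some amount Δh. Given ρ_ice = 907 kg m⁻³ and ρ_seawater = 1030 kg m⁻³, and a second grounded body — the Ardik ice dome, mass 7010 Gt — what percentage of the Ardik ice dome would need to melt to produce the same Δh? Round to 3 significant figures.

Equal sea-level rise means equal mass of meltwater, i.e. equal mass of ice lost.
Ice mass of Koris: 3.280×10^15 kg; ice mass of Ardik: 7.010×10^15 kg.
Fraction required = 3.280×10^15 / 7.010×10^15 = 0.468 → 46.8 %.

≈ 46.8 %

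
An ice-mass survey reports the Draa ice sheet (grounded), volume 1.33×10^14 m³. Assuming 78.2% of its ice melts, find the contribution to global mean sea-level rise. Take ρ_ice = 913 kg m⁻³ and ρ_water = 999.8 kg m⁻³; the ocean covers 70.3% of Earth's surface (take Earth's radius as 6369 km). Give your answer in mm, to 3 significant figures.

Draa: 0.782 × 1.33×10^14 m³ × (913/999.8) = 9.498×10^13 m³ of water.
Spread over 3.58×10^14 m² of ocean, Δh = 9.498×10^13 / 3.58×10^14 = 0.265 m = 265 mm.

≈ 265 mm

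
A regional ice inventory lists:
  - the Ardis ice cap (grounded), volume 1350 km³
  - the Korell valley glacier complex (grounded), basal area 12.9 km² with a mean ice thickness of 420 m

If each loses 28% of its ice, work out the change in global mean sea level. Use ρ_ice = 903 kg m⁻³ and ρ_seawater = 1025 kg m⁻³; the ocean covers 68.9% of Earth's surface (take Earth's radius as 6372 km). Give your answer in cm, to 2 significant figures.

≈ 0.095 cm

Ardis: 0.28 × 1350 km³ × (903/1025) = 333.0 km³ of water.
Korell: ice volume = 12.9 km² × 420 m = 5.418 km³; 0.28 × 5.418 × (903/1025) = 1.336 km³ of water.
Total added water ≈ 3.343×10^11 m³ over 3.52×10^14 m² → Δh = 9.51×10^-4 m = 0.095 cm.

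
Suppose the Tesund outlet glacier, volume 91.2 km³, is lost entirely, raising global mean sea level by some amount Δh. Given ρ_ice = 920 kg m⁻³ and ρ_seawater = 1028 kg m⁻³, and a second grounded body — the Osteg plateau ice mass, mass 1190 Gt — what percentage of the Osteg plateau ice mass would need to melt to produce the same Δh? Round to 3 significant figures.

Equal sea-level rise means equal mass of meltwater, i.e. equal mass of ice lost.
Ice mass of Tesund: 8.390×10^13 kg; ice mass of Osteg: 1.190×10^15 kg.
Fraction required = 8.390×10^13 / 1.190×10^15 = 0.0705 → 7.05 %.

≈ 7.05 %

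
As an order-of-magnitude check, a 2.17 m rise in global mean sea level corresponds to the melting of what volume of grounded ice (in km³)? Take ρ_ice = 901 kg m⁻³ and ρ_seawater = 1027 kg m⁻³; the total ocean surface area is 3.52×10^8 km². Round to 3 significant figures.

Required water volume = Δh × A = 2.17 m × 3.52×10^14 m² = 7.638×10^14 m³ = 7.638×10^5 km³.
Ice volume = water volume × ρ_w/ρ_ice = 7.638×10^5 × 1027/901 = 8.71×10^5 km³.

≈ 8.71×10^5 km³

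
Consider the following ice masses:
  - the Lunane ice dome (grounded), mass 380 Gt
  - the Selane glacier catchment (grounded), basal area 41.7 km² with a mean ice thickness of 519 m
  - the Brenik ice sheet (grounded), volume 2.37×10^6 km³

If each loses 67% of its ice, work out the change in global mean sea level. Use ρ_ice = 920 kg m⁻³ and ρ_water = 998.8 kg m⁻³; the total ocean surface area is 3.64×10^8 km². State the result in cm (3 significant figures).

≈ 402 cm

Lunane: 0.67 × 380 Gt = 2.546×10^14 kg; dividing by ρ_w = 998.8 kg m⁻³ gives 2.549×10^11 m³ of water.
Selane: ice volume = 41.7 km² × 519 m = 21.64 km³; 0.67 × 21.64 × (920/998.8) = 13.36 km³ of water.
Brenik: 0.67 × 2.37×10^6 km³ × (920/998.8) = 1.463×10^6 km³ of water.
Total added water ≈ 1.463×10^15 m³ over 3.64×10^14 m² → Δh = 4.02 m = 402 cm.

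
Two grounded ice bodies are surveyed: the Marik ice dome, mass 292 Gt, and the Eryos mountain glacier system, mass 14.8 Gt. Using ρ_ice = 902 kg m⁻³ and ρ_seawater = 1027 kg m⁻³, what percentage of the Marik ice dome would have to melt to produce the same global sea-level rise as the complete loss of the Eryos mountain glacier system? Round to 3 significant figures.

≈ 5.07 %

Equal sea-level rise means equal mass of meltwater, i.e. equal mass of ice lost.
Ice mass of Eryos: 1.480×10^13 kg; ice mass of Marik: 2.920×10^14 kg.
Fraction required = 1.480×10^13 / 2.920×10^14 = 0.0507 → 5.07 %.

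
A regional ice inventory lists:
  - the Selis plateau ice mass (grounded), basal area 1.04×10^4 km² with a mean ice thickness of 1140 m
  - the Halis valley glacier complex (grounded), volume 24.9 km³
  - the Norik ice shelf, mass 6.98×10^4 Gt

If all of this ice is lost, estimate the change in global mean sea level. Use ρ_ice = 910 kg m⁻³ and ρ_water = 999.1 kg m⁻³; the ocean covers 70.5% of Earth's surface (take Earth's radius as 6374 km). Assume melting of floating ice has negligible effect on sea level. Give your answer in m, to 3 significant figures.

≈ 0.0301 m

Selis: ice volume = 1.04×10^4 km² × 1140 m = 1.186×10^4 km³; 1.186×10^4 × (910/999.1) = 1.080×10^4 km³ of water.
Halis: 24.9 km³ × (910/999.1) = 22.68 km³ of water.
The Norik ice shelf is floating and already displaces its own weight of water, so its melt adds essentially nothing to sea level.
Total added water ≈ 1.082×10^13 m³ over 3.60×10^14 m² → Δh = 0.0301 m.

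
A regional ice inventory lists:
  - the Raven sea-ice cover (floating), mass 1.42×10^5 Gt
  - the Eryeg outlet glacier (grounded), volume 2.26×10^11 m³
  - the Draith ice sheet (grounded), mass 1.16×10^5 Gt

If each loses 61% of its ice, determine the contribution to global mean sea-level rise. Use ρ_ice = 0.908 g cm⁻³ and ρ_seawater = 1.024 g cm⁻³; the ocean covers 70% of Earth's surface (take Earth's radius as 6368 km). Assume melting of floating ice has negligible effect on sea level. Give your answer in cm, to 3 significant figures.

The Raven sea-ice cover is floating and already displaces its own weight of water, so its melt adds essentially nothing to sea level.
Eryeg: 0.61 × 2.26×10^11 m³ × (908/1024) = 1.222×10^11 m³ of water.
Draith: 0.61 × 1.16×10^5 Gt = 7.076×10^16 kg; dividing by ρ_w = 1.024 g cm⁻³ = 1024 kg m⁻³ gives 6.910×10^13 m³ of water.
Total added water ≈ 6.922×10^13 m³ over 3.57×10^14 m² → Δh = 0.194 m = 19.4 cm.

≈ 19.4 cm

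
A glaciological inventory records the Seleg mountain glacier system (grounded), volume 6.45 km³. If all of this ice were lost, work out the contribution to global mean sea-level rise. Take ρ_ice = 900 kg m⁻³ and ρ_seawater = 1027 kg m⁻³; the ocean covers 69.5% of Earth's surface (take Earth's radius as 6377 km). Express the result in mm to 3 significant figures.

≈ 0.0159 mm

Seleg: 6.45 km³ × (900/1027) = 5.652 km³ of water.
Spread over 3.55×10^14 m² of ocean, Δh = 5.652×10^9 / 3.55×10^14 = 1.59×10^-5 m = 0.0159 mm.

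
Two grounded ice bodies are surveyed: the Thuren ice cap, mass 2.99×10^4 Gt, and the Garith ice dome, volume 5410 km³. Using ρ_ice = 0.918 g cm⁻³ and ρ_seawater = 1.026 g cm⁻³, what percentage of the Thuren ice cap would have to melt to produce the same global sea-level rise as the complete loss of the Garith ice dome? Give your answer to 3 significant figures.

Equal sea-level rise means equal mass of meltwater, i.e. equal mass of ice lost.
Ice mass of Garith: 4.966×10^15 kg; ice mass of Thuren: 2.990×10^16 kg.
Fraction required = 4.966×10^15 / 2.990×10^16 = 0.166 → 16.6 %.

≈ 16.6 %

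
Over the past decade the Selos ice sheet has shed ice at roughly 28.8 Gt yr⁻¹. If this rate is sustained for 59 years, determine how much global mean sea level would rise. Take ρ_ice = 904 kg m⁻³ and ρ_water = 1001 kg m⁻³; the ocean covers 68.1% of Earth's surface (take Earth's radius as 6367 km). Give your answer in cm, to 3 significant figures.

Total mass lost = 28.8 Gt/yr × 59 yr = 1699 Gt = 1.699×10^15 kg.
ρ_w = 1001 kg m⁻³, so water volume = 1.699×10^15 / 1001 = 1.698×10^12 m³.
Δh = 1.698×10^12 / 3.47×10^14 = 4.89×10^-3 m = 0.489 cm.

≈ 0.489 cm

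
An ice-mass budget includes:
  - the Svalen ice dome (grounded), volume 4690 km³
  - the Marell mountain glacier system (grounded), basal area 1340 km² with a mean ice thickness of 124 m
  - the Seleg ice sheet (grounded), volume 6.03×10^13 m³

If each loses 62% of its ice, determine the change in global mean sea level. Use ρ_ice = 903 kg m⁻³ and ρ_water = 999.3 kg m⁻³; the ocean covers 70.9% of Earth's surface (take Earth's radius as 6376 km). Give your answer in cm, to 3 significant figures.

≈ 10.1 cm

Svalen: 0.62 × 4690 km³ × (903/999.3) = 2628 km³ of water.
Marell: ice volume = 1340 km² × 124 m = 166.2 km³; 0.62 × 166.2 × (903/999.3) = 93.09 km³ of water.
Seleg: 0.62 × 6.03×10^13 m³ × (903/999.3) = 3.378×10^13 m³ of water.
Total added water ≈ 3.650×10^13 m³ over 3.62×10^14 m² → Δh = 0.101 m = 10.1 cm.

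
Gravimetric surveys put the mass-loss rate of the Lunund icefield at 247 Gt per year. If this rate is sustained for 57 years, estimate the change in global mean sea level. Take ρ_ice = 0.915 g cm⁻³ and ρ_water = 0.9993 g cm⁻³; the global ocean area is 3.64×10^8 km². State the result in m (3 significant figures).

≈ 0.0387 m

Total mass lost = 247 Gt/yr × 57 yr = 1.408×10^4 Gt = 1.408×10^16 kg.
ρ_w = 0.9993 g cm⁻³ = 999.3 kg m⁻³, so water volume = 1.408×10^16 / 999.3 = 1.409×10^13 m³.
Δh = 1.409×10^13 / 3.64×10^14 = 0.0387 m.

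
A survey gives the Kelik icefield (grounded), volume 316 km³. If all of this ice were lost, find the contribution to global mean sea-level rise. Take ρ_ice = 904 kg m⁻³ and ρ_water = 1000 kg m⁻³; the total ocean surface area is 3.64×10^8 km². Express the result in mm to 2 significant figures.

Kelik: 316 km³ × (904/1000) = 285.7 km³ of water.
Spread over 3.64×10^14 m² of ocean, Δh = 2.857×10^11 / 3.64×10^14 = 7.85×10^-4 m = 0.78 mm.

≈ 0.78 mm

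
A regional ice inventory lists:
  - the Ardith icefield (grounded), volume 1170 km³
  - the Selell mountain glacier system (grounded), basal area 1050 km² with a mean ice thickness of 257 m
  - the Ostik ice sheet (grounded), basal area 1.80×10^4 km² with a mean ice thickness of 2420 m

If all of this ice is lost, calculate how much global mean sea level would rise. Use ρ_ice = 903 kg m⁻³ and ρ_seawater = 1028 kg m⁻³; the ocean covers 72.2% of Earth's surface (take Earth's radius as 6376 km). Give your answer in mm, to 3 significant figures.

≈ 107 mm

Ardith: 1170 km³ × (903/1028) = 1028 km³ of water.
Selell: ice volume = 1050 km² × 257 m = 269.9 km³; 269.9 × (903/1028) = 237.0 km³ of water.
Ostik: ice volume = 1.80×10^4 km² × 2420 m = 4.356×10^4 km³; 4.356×10^4 × (903/1028) = 3.826×10^4 km³ of water.
Total added water ≈ 3.953×10^13 m³ over 3.69×10^14 m² → Δh = 0.107 m = 107 mm.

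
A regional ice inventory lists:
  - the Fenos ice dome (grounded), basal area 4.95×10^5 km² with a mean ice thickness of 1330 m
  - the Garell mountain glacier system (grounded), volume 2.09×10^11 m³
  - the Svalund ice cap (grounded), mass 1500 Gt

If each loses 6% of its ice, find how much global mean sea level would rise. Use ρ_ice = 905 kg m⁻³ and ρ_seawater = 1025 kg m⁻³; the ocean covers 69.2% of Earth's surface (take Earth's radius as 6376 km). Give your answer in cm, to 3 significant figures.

≈ 9.89 cm

Fenos: ice volume = 4.95×10^5 km² × 1330 m = 6.584×10^5 km³; 0.06 × 6.584×10^5 × (905/1025) = 3.488×10^4 km³ of water.
Garell: 0.06 × 2.09×10^11 m³ × (905/1025) = 1.107×10^10 m³ of water.
Svalund: 0.06 × 1500 Gt = 9.000×10^13 kg; dividing by ρ_w = 1025 kg m⁻³ gives 8.780×10^10 m³ of water.
Total added water ≈ 3.498×10^13 m³ over 3.54×10^14 m² → Δh = 0.0989 m = 9.89 cm.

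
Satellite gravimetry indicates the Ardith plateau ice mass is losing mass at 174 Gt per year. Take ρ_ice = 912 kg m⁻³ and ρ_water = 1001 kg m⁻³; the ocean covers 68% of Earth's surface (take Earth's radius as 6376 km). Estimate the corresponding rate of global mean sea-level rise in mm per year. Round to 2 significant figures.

≈ 0.50 mm/yr

ρ_w = 1001 kg m⁻³. Annual water volume added = 174 Gt / ρ_w = 1.740×10^14 kg / 1001 kg m⁻³ = 1.738×10^11 m³.
Δh per year = 1.738×10^11 / 3.47×10^14 = 5.00×10^-4 m = 0.50 mm.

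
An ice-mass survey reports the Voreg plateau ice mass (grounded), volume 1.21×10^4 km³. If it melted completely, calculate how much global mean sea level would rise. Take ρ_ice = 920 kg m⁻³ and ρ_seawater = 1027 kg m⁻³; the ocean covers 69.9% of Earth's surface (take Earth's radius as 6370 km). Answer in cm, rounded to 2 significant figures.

≈ 3.0 cm

Voreg: 1.21×10^4 km³ × (920/1027) = 1.084×10^4 km³ of water.
Spread over 3.56×10^14 m² of ocean, Δh = 1.084×10^13 / 3.56×10^14 = 0.0304 m = 3.0 cm.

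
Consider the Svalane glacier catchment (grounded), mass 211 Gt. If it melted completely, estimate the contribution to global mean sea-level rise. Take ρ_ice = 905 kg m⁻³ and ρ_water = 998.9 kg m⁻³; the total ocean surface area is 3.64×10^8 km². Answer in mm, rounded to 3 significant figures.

Svalane: 211 Gt = 2.110×10^14 kg; dividing by ρ_w = 998.9 kg m⁻³ gives 2.112×10^11 m³ of water.
Spread over 3.64×10^14 m² of ocean, Δh = 2.112×10^11 / 3.64×10^14 = 5.80×10^-4 m = 0.580 mm.

≈ 0.580 mm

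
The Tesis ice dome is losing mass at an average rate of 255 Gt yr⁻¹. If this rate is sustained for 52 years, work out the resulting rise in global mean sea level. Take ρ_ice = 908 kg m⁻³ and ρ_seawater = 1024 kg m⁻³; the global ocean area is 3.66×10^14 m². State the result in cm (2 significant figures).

Total mass lost = 255 Gt/yr × 52 yr = 1.326×10^4 Gt = 1.326×10^16 kg.
ρ_w = 1024 kg m⁻³, so water volume = 1.326×10^16 / 1024 = 1.295×10^13 m³.
Δh = 1.295×10^13 / 3.66×10^14 = 0.0354 m = 3.5 cm.

≈ 3.5 cm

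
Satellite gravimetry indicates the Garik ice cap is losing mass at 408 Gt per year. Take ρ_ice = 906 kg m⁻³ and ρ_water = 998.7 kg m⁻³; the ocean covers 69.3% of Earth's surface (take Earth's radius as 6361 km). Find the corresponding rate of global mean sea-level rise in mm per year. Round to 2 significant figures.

ρ_w = 998.7 kg m⁻³. Annual water volume added = 408 Gt / ρ_w = 4.080×10^14 kg / 998.7 kg m⁻³ = 4.085×10^11 m³.
Δh per year = 4.085×10^11 / 3.52×10^14 = 1.16×10^-3 m = 1.2 mm.

≈ 1.2 mm/yr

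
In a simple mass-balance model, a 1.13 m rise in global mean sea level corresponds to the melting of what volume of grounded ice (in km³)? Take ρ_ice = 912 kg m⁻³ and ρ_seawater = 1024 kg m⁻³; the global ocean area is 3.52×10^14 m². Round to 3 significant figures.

Required water volume = Δh × A = 1.13 m × 3.52×10^14 m² = 3.978×10^14 m³ = 3.978×10^5 km³.
Ice volume = water volume × ρ_w/ρ_ice = 3.978×10^5 × 1024/912 = 4.47×10^5 km³.

≈ 4.47×10^5 km³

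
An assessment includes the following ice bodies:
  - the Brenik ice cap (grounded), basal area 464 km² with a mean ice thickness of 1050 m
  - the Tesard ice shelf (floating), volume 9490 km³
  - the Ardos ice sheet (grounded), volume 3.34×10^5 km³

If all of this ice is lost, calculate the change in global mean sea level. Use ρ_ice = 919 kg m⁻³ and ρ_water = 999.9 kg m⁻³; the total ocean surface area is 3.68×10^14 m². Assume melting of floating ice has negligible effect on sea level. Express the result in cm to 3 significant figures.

Brenik: ice volume = 464 km² × 1050 m = 487.2 km³; 487.2 × (919/999.9) = 447.8 km³ of water.
The Tesard ice shelf is floating and already displaces its own weight of water, so its melt adds essentially nothing to sea level.
Ardos: 3.34×10^5 km³ × (919/999.9) = 3.070×10^5 km³ of water.
Total added water ≈ 3.074×10^14 m³ over 3.68×10^14 m² → Δh = 0.835 m = 83.5 cm.

≈ 83.5 cm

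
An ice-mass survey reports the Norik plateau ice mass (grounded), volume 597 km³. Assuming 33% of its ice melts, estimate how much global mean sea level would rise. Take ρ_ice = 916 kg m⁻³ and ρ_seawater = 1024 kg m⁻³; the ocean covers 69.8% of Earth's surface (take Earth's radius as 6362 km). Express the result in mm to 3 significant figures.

≈ 0.496 mm

Norik: 0.33 × 597 km³ × (916/1024) = 176.2 km³ of water.
Spread over 3.55×10^14 m² of ocean, Δh = 1.762×10^11 / 3.55×10^14 = 4.96×10^-4 m = 0.496 mm.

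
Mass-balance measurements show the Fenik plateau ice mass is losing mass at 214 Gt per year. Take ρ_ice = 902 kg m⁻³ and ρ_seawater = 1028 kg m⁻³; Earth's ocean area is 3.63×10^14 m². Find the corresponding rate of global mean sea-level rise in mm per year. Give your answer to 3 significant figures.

≈ 0.573 mm/yr

ρ_w = 1028 kg m⁻³. Annual water volume added = 214 Gt / ρ_w = 2.140×10^14 kg / 1028 kg m⁻³ = 2.082×10^11 m³.
Δh per year = 2.082×10^11 / 3.63×10^14 = 5.73×10^-4 m = 0.573 mm.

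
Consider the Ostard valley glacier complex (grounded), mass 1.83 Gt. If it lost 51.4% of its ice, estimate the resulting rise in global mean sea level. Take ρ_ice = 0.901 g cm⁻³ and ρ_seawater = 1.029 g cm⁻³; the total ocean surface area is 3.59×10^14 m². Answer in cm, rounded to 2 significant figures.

Ostard: 0.514 × 1.83 Gt = 9.406×10^11 kg; dividing by ρ_w = 1.029 g cm⁻³ = 1029 kg m⁻³ gives 9.141×10^8 m³ of water.
Spread over 3.59×10^14 m² of ocean, Δh = 9.141×10^8 / 3.59×10^14 = 2.55×10^-6 m = 2.5×10^-4 cm.

≈ 2.5×10^-4 cm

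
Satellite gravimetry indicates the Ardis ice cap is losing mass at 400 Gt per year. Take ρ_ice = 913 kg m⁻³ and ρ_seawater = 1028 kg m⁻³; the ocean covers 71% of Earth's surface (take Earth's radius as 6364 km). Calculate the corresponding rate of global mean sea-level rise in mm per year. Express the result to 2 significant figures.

≈ 1.1 mm/yr

ρ_w = 1028 kg m⁻³. Annual water volume added = 400 Gt / ρ_w = 4.000×10^14 kg / 1028 kg m⁻³ = 3.891×10^11 m³.
Δh per year = 3.891×10^11 / 3.61×10^14 = 1.08×10^-3 m = 1.1 mm.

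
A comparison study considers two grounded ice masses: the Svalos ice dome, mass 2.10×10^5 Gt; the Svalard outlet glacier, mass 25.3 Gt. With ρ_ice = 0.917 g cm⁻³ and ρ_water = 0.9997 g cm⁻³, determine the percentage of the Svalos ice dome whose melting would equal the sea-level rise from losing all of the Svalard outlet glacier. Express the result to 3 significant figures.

Equal sea-level rise means equal mass of meltwater, i.e. equal mass of ice lost.
Ice mass of Svalard: 2.530×10^13 kg; ice mass of Svalos: 2.100×10^17 kg.
Fraction required = 2.530×10^13 / 2.100×10^17 = 1.20×10^-4 → 0.0120 %.

≈ 0.0120 %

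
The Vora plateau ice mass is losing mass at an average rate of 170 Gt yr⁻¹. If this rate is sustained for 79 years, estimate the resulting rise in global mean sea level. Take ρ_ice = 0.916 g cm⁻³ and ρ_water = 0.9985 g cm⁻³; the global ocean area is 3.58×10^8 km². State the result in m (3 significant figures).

≈ 0.0376 m

Total mass lost = 170 Gt/yr × 79 yr = 1.343×10^4 Gt = 1.343×10^16 kg.
ρ_w = 0.9985 g cm⁻³ = 998.5 kg m⁻³, so water volume = 1.343×10^16 / 998.5 = 1.345×10^13 m³.
Δh = 1.345×10^13 / 3.58×10^14 = 0.0376 m.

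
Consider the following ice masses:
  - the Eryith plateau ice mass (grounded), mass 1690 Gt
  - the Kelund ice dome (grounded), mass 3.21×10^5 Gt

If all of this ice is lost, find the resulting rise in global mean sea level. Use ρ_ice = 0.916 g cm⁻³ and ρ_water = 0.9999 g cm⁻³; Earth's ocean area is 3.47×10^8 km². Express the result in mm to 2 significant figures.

≈ 930 mm

Eryith: 1690 Gt = 1.690×10^15 kg; dividing by ρ_w = 0.9999 g cm⁻³ = 999.9 kg m⁻³ gives 1.690×10^12 m³ of water.
Kelund: 3.21×10^5 Gt = 3.210×10^17 kg; dividing by ρ_w = 999.9 kg m⁻³ gives 3.210×10^14 m³ of water.
Total added water ≈ 3.227×10^14 m³ over 3.47×10^14 m² → Δh = 0.930 m = 930 mm.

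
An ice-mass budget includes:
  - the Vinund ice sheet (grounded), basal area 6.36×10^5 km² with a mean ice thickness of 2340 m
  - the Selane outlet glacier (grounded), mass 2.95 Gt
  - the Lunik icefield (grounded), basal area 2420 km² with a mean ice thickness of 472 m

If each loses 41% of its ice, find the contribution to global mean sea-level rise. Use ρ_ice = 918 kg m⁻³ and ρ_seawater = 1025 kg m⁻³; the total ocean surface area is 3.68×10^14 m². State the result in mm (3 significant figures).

Vinund: ice volume = 6.36×10^5 km² × 2340 m = 1.488×10^6 km³; 0.41 × 1.488×10^6 × (918/1025) = 5.465×10^5 km³ of water.
Selane: 0.41 × 2.95 Gt = 1.210×10^12 kg; dividing by ρ_w = 1025 kg m⁻³ gives 1.180×10^9 m³ of water.
Lunik: ice volume = 2420 km² × 472 m = 1142 km³; 0.41 × 1142 × (918/1025) = 419.4 km³ of water.
Total added water ≈ 5.469×10^14 m³ over 3.68×10^14 m² → Δh = 1.49 m = 1490 mm.

≈ 1490 mm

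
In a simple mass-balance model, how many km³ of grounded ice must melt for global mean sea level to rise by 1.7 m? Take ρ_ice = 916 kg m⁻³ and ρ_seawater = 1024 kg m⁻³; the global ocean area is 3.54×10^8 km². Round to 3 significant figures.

≈ 6.73×10^5 km³

Required water volume = Δh × A = 1.7 m × 3.54×10^14 m² = 6.018×10^14 m³ = 6.018×10^5 km³.
Ice volume = water volume × ρ_w/ρ_ice = 6.018×10^5 × 1024/916 = 6.73×10^5 km³.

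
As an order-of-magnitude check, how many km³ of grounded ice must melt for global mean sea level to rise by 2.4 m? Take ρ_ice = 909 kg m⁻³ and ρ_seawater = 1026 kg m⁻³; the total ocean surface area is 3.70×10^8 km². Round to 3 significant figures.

≈ 1.00×10^6 km³

Required water volume = Δh × A = 2.4 m × 3.70×10^14 m² = 8.880×10^14 m³ = 8.880×10^5 km³.
Ice volume = water volume × ρ_w/ρ_ice = 8.880×10^5 × 1026/909 = 1.00×10^6 km³.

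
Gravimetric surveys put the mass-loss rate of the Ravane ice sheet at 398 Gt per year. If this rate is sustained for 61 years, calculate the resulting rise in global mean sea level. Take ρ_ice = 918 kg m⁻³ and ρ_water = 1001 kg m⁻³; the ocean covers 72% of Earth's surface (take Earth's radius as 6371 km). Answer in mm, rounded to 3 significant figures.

Total mass lost = 398 Gt/yr × 61 yr = 2.428×10^4 Gt = 2.428×10^16 kg.
ρ_w = 1001 kg m⁻³, so water volume = 2.428×10^16 / 1001 = 2.425×10^13 m³.
Δh = 2.425×10^13 / 3.67×10^14 = 0.0660 m = 66.0 mm.

≈ 66.0 mm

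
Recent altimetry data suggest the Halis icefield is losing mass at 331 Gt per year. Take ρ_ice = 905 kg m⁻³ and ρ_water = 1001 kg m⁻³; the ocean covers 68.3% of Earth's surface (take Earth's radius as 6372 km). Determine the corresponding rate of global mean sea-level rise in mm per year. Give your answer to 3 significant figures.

ρ_w = 1001 kg m⁻³. Annual water volume added = 331 Gt / ρ_w = 3.310×10^14 kg / 1001 kg m⁻³ = 3.307×10^11 m³.
Δh per year = 3.307×10^11 / 3.48×10^14 = 9.49×10^-4 m = 0.949 mm.

≈ 0.949 mm/yr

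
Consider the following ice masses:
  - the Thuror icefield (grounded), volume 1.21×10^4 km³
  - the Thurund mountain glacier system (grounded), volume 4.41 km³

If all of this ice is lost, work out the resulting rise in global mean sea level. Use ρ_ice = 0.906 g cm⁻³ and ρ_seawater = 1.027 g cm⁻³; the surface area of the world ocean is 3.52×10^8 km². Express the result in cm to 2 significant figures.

Thuror: 1.21×10^4 km³ × (906/1027) = 1.067×10^4 km³ of water.
Thurund: 4.41 km³ × (906/1027) = 3.890 km³ of water.
Total added water ≈ 1.068×10^13 m³ over 3.52×10^14 m² → Δh = 0.0303 m = 3.0 cm.

≈ 3.0 cm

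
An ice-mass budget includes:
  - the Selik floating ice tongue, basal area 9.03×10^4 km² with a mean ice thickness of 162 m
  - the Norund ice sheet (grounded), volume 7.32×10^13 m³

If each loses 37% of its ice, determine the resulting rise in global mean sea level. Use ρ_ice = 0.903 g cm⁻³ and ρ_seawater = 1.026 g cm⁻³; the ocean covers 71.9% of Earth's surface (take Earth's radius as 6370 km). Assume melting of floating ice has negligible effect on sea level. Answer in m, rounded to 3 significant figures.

The Selik floating ice tongue is floating and already displaces its own weight of water, so its melt adds essentially nothing to sea level.
Norund: 0.37 × 7.32×10^13 m³ × (903/1026) = 2.384×10^13 m³ of water.
Total added water ≈ 2.384×10^13 m³ over 3.67×10^14 m² → Δh = 0.0650 m.

≈ 0.0650 m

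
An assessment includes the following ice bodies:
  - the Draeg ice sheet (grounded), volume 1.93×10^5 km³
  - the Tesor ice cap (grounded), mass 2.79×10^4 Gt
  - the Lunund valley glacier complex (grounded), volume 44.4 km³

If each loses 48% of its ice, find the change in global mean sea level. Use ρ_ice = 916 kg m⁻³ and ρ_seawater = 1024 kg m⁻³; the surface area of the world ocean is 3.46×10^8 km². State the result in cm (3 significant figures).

Draeg: 0.48 × 1.93×10^5 km³ × (916/1024) = 8.287×10^4 km³ of water.
Tesor: 0.48 × 2.79×10^4 Gt = 1.339×10^16 kg; dividing by ρ_w = 1024 kg m⁻³ gives 1.308×10^13 m³ of water.
Lunund: 0.48 × 44.4 km³ × (916/1024) = 19.06 km³ of water.
Total added water ≈ 9.597×10^13 m³ over 3.46×10^14 m² → Δh = 0.277 m = 27.7 cm.

≈ 27.7 cm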